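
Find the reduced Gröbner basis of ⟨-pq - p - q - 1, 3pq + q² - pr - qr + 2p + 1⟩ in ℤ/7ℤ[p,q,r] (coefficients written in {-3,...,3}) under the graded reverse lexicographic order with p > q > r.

The reduced Gröbner basis is the canonical form of the ideal for this ordering.

f_1 = -pq - p - q - 1, LT = pq.
f_2 = 3pq + q² - pr - qr + 2p + 1, LT = pq.

S(f_1,f_2): lcm = pq. S = 2q² - 2pr - 2qr - 2p + q + 3.
  leading term q²: no divisor's leading term divides it; move 2q² to the remainder.
  leading term pr: no divisor's leading term divides it; move -2pr to the remainder.
  leading term qr: no divisor's leading term divides it; move -2qr to the remainder.
  leading term p: no divisor's leading term divides it; move -2p to the remainder.
  leading term q: no divisor's leading term divides it; move q to the remainder.
  leading term 1: no divisor's leading term divides it; move 3 to the remainder.
  remainder 2q² - 2pr - 2qr - 2p + q + 3 ≠ 0; add g_3 = 2q² - 2pr - 2qr - 2p + q + 3 to the basis.

S(f_1,g_3): lcm = pq². S = p²r + pqr + p² - 3pq + q² + 2p + q.
  leading term p²r: no divisor's leading term divides it; move p²r to the remainder.
  leading term pqr: subtract (-r)·f_1 from pqr + p² - 3pq + q² + 2p + q → p² - 3pq + q² - pr - qr + 2p + q - r
  leading term p²: no divisor's leading term divides it; move p² to the remainder.
  leading term pq: subtract (3)·f_1 from -3pq + q² - pr - qr + 2p + q - r → q² - pr - qr - 2p - 3q - r + 3
  leading term q²: subtract (-3)·g_3 from q² - pr - qr - 2p - 3q - r + 3 → -p - r - 2
  leading term p: no divisor's leading term divides it; move -p to the remainder.
  leading term r: no divisor's leading term divides it; move -r to the remainder.
  leading term 1: no divisor's leading term divides it; move -2 to the remainder.
  remainder p²r + p² - p - r - 2 ≠ 0; add g_4 = p²r + p² - p - r - 2 to the basis.

The other S-polynomials (S(f_2,g_3), S(f_1,g_4), S(f_2,g_4), S(g_3,g_4)) all reduce to 0 modulo the current basis, so we have a Gröbner basis.
Inter-reduce: drop elements whose leading term is divisible by another's, tail-reduce, and make monic.

G = {p²r + p² - p - r - 2, pq + p + q + 1, q² - pr - qr - p - 3q - 2}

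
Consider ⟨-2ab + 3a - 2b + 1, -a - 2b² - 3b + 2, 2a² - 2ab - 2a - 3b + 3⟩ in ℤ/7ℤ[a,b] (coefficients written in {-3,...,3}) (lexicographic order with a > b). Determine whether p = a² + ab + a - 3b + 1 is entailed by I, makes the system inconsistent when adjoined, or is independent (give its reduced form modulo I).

a² + ab + a - 3b + 1 lies in I (it reduces to 0).

First compute the reduced Gröbner basis of I by Buchberger's algorithm.
f_1 = -2ab + 3a - 2b + 1, LT = ab.
f_2 = -a - 2b² - 3b + 2, LT = a.
f_3 = 2a² - 2ab - 2a - 3b + 3, LT = a².

S(f_1,f_2): lcm = ab. S = 2a - 2b³ - 3b² + 3b + 3.
  leading term a: subtract (-2)·f_2 from 2a - 2b³ - 3b² + 3b + 3 → -2b³ - 3b
  leading term b³: no divisor's leading term divides it; move -2b³ to the remainder.
  leading term b: no divisor's leading term divides it; move -3b to the remainder.
  remainder -2b³ - 3b ≠ 0; add h_4 = -2b³ - 3b to the basis.

S(f_1,f_3): lcm = a²b. S = 2a² + ab² + 2ab + 3a - 2b² + 2b.
  leading term a²: subtract (-2a)·f_2 from 2a² + ab² + 2ab + 3a - 2b² + 2b → -3ab² + 3ab - 2b² + 2b
  leading term ab²: subtract (-2b)·f_1 from -3ab² + 3ab - 2b² + 2b → 2ab + b² - 3b
  leading term ab: subtract (-1)·f_1 from 2ab + b² - 3b → 3a + b² + 2b + 1
  leading term a: subtract (-3)·f_2 from 3a + b² + 2b + 1 → 2b²
  leading term b²: no divisor's leading term divides it; move 2b² to the remainder.
  remainder 2b² ≠ 0; add h_5 = 2b² to the basis.

S(f_2,f_3): lcm = a². S = 2ab² - 3ab - a - 2b + 2.
  leading term ab²: subtract (-b)·f_1 from 2ab² - 3ab - a - 2b + 2 → -a - 2b² - b + 2
  leading term a: subtract (1)·f_2 from -a - 2b² - b + 2 → 2b
  leading term b: no divisor's leading term divides it; move 2b to the remainder.
  remainder 2b ≠ 0; add h_6 = 2b to the basis.

The other S-polynomials (S(f_1,h_4), S(f_2,h_4), S(f_3,h_4), S(f_1,h_5), S(f_2,h_5), S(f_3,h_5), S(h_4,h_5), S(f_1,h_6), S(f_2,h_6), S(f_3,h_6), S(h_4,h_6), S(h_5,h_6)) all reduce to 0 modulo the current basis, so we have a Gröbner basis.
Inter-reduce: drop elements whose leading term is divisible by another's, tail-reduce, and make monic.
Reduced Gröbner basis: {a - 2, b}.
Label its elements g_1 = a - 2, g_2 = b.

Reduce p = a² + ab + a - 3b + 1 modulo G:
  leading term a²: subtract (a)·g_1 from a² + ab + a - 3b + 1 → ab + 3a - 3b + 1
  leading term ab: subtract (b)·g_1 from ab + 3a - 3b + 1 → 3a - b + 1
  leading term a: subtract (3)·g_1 from 3a - b + 1 → -b
  leading term b: subtract (-1)·g_2 from -b → 0
  normal form = 0.
Since the normal form is 0, p ∈ I.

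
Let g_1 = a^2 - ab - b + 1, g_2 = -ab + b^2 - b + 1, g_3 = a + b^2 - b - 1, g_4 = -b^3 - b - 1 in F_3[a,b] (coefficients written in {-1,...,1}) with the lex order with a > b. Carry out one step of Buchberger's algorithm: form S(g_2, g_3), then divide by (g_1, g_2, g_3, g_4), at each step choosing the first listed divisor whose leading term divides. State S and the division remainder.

lcm(LM(g_2), LM(g_3)) = ab.
S = (lcm/LT(g_2))·g_2 − (lcm/LT(g_3))·g_3 = -b^3 - b - 1.
Reduce S modulo (g_1, g_2, g_3, g_4) in that order:
  leading term b^3: subtract (1)·g_4 from -b^3 - b - 1 → 0
The remainder is 0, so this S-polynomial contributes no new basis element.

S(g_2, g_3) = -b^3 - b - 1; remainder on division = 0.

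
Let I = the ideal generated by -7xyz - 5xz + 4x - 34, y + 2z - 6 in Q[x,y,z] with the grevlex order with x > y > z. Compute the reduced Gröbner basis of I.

f_1 = -7xyz - 5xz + 4x - 34, LT = xyz.
f_2 = y + 2z - 6, LT = y.

S(f_1,f_2): lcm = xyz. S = -2xz^2 + 47/7xz - 4/7x + 34/7.
  reduce S modulo (f_1, f_2):
  remainder -2xz^2 + 47/7xz - 4/7x + 34/7 ≠ 0; add g_3 = -2xz^2 + 47/7xz - 4/7x + 34/7 to the basis.

The other S-polynomials (S(f_1,g_3), S(f_2,g_3)) all reduce to 0 modulo the current basis, so we have a Gröbner basis.
Inter-reduce: drop elements whose leading term is divisible by another's, tail-reduce, and make monic.

G = {xz^2 - 47/14xz + 2/7x - 17/7, y + 2z - 6}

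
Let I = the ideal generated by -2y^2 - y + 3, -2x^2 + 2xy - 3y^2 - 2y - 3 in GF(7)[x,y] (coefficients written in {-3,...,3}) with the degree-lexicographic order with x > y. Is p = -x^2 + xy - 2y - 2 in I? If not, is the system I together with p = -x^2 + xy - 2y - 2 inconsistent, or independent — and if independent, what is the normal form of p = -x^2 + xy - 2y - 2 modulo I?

First compute the reduced Gröbner basis of I by Buchberger's algorithm.
f_1 = -2y^2 - y + 3, LT = y^2.
f_2 = -2x^2 + 2xy - 3y^2 - 2y - 3, LT = x^2.

The S-polynomials (S(f_1,f_2)) all reduce to 0 modulo the current basis, so we have a Gröbner basis.
Inter-reduce: drop elements whose leading term is divisible by another's, tail-reduce, and make monic.
Reduced Gröbner basis: {x^2 - xy + 2y + 2, y^2 - 3y + 2}.
Label its elements g_1 = x^2 - xy + 2y + 2, g_2 = y^2 - 3y + 2.

Reduce p = -x^2 + xy - 2y - 2 modulo G:
  leading term x^2: subtract (-1)·g_1 from -x^2 + xy - 2y - 2 → 0
  normal form = 0.
Since the normal form is 0, p ∈ I.

Ideal membership is decidable via reduction modulo a Gröbner basis.

-x^2 + xy - 2y - 2 lies in I (it reduces to 0).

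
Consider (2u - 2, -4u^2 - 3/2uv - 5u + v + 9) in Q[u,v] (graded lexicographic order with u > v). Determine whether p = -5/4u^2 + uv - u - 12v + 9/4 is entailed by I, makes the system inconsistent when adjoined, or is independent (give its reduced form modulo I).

-5/4u^2 + uv - u - 12v + 9/4 lies in I (it reduces to 0).

First compute the reduced Gröbner basis of I by Buchberger's algorithm.
f_1 = 2u - 2, LT = u.
f_2 = -4u^2 - 3/2uv - 5u + v + 9, LT = u^2.

S(f_1,f_2): lcm = u^2. S = -3/8uv - 9/4u + 1/4v + 9/4.
  reduce S modulo (f_1, f_2):
  remainder -1/8v ≠ 0; add h_3 = -1/8v to the basis.

The other S-polynomials (S(f_1,h_3), S(f_2,h_3)) all reduce to 0 modulo the current basis, so we have a Gröbner basis.
Inter-reduce: drop elements whose leading term is divisible by another's, tail-reduce, and make monic.
Reduced Gröbner basis: {u - 1, v}.
Label its elements g_1 = u - 1, g_2 = v.

Reduce p = -5/4u^2 + uv - u - 12v + 9/4 modulo G:
  leading term u^2: subtract (-5/4u)·g_1 from -5/4u^2 + uv - u - 12v + 9/4 → uv - 9/4u - 12v + 9/4
  leading term uv: subtract (v)·g_1 from uv - 9/4u - 12v + 9/4 → -9/4u - 11v + 9/4
  leading term u: subtract (-9/4)·g_1 from -9/4u - 11v + 9/4 → -11v
  leading term v: subtract (-11)·g_2 from -11v → 0
  normal form = 0.
Since the normal form is 0, p ∈ I.

The remainder on division by a Gröbner basis is unique — it is the normal form.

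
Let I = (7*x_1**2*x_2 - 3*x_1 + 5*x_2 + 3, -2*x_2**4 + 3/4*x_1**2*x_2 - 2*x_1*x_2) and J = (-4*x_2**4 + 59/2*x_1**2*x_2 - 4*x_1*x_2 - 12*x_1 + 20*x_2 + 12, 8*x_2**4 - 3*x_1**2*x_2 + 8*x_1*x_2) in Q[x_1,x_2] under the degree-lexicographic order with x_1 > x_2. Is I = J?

Yes, the ideals are equal.

For a fixed monomial order, each ideal has a unique reduced Gröbner basis; comparing bases decides equality.
Buchberger on the first generating set:
f_1 = 7*x_1**2*x_2 - 3*x_1 + 5*x_2 + 3, LT = x_1**2*x_2.
f_2 = -2*x_2**4 + 3/4*x_1**2*x_2 - 2*x_1*x_2, LT = x_2**4.

S(f_1,f_2): lcm = x_1**2*x_2**4. S = 3/8*x_1**4*x_2 - x_1**3*x_2 - 3/7*x_1*x_2**3 + 5/7*x_2**4 + 3/7*x_2**3.
  leading term x_1**4*x_2: subtract (3/56*x_1**2)·f_1 from 3/8*x_1**4*x_2 - x_1**3*x_2 - 3/7*x_1*x_2**3 + 5/7*x_2**4 + 3/7*x_2**3 → -x_1**3*x_2 - 3/7*x_1*x_2**3 + 5/7*x_2**4 + 9/56*x_1**3 - 15/56*x_1**2*x_2 + 3/7*x_2**3 - 9/56*x_1**2
  leading term x_1**3*x_2: subtract (-1/7*x_1)·f_1 from -x_1**3*x_2 - 3/7*x_1*x_2**3 + 5/7*x_2**4 + 9/56*x_1**3 - 15/56*x_1**2*x_2 + 3/7*x_2**3 - 9/56*x_1**2 → -3/7*x_1*x_2**3 + 5/7*x_2**4 + 9/56*x_1**3 - 15/56*x_1**2*x_2 + 3/7*x_2**3 - 33/56*x_1**2 + 5/7*x_1*x_2 + 3/7*x_1
  leading term x_1*x_2**3: no divisor's leading term divides it; move -3/7*x_1*x_2**3 to the remainder.
  leading term x_2**4: subtract (-5/14)·f_2 from 5/7*x_2**4 + 9/56*x_1**3 - 15/56*x_1**2*x_2 + 3/7*x_2**3 - 33/56*x_1**2 + 5/7*x_1*x_2 + 3/7*x_1 → 9/56*x_1**3 + 3/7*x_2**3 - 33/56*x_1**2 + 3/7*x_1
  leading term x_1**3: no divisor's leading term divides it; move 9/56*x_1**3 to the remainder.
  leading term x_2**3: no divisor's leading term divides it; move 3/7*x_2**3 to the remainder.
  leading term x_1**2: no divisor's leading term divides it; move -33/56*x_1**2 to the remainder.
  leading term x_1: no divisor's leading term divides it; move 3/7*x_1 to the remainder.
  remainder -3/7*x_1*x_2**3 + 9/56*x_1**3 + 3/7*x_2**3 - 33/56*x_1**2 + 3/7*x_1 ≠ 0; add g_3 = -3/7*x_1*x_2**3 + 9/56*x_1**3 + 3/7*x_2**3 - 33/56*x_1**2 + 3/7*x_1 to the basis.

S(f_1,g_3): lcm = x_1**2*x_2**3. S = 3/8*x_1**4 + x_1*x_2**3 - 11/8*x_1**3 - 3/7*x_1*x_2**2 + 5/7*x_2**3 + x_1**2 + 3/7*x_2**2.
  leading term x_1**4: no divisor's leading term divides it; move 3/8*x_1**4 to the remainder.
  leading term x_1*x_2**3: subtract (-7/3)·g_3 from x_1*x_2**3 - 11/8*x_1**3 - 3/7*x_1*x_2**2 + 5/7*x_2**3 + x_1**2 + 3/7*x_2**2 → -x_1**3 - 3/7*x_1*x_2**2 + 12/7*x_2**3 - 3/8*x_1**2 + 3/7*x_2**2 + x_1
  leading term x_1**3: no divisor's leading term divides it; move -x_1**3 to the remainder.
  leading term x_1*x_2**2: no divisor's leading term divides it; move -3/7*x_1*x_2**2 to the remainder.
  leading term x_2**3: no divisor's leading term divides it; move 12/7*x_2**3 to the remainder.
  leading term x_1**2: no divisor's leading term divides it; move -3/8*x_1**2 to the remainder.
  leading term x_2**2: no divisor's leading term divides it; move 3/7*x_2**2 to the remainder.
  leading term x_1: no divisor's leading term divides it; move x_1 to the remainder.
  remainder 3/8*x_1**4 - x_1**3 - 3/7*x_1*x_2**2 + 12/7*x_2**3 - 3/8*x_1**2 + 3/7*x_2**2 + x_1 ≠ 0; add g_4 = 3/8*x_1**4 - x_1**3 - 3/7*x_1*x_2**2 + 12/7*x_2**3 - 3/8*x_1**2 + 3/7*x_2**2 + x_1 to the basis.

The other S-polynomials (S(f_2,g_3), S(f_1,g_4), S(f_2,g_4), S(g_3,g_4)) all reduce to 0 modulo the current basis, so we have a Gröbner basis.
Inter-reduce: drop elements whose leading term is divisible by another's, tail-reduce, and make monic.
Reduced Gröbner basis: {x_1**4 - 8/3*x_1**3 - 8/7*x_1*x_2**2 + 32/7*x_2**3 - x_1**2 + 8/7*x_2**2 + 8/3*x_1, x_1*x_2**3 - 3/8*x_1**3 - x_2**3 + 11/8*x_1**2 - x_1, x_2**4 + x_1*x_2 - 9/56*x_1 + 15/56*x_2 + 9/56, x_1**2*x_2 - 3/7*x_1 + 5/7*x_2 + 3/7}.

Buchberger on the second generating set:
h_1 = -4*x_2**4 + 59/2*x_1**2*x_2 - 4*x_1*x_2 - 12*x_1 + 20*x_2 + 12, LT = x_2**4.
h_2 = 8*x_2**4 - 3*x_1**2*x_2 + 8*x_1*x_2, LT = x_2**4.

S(h_1,h_2): lcm = x_2**4. S = -7*x_1**2*x_2 + 3*x_1 - 5*x_2 - 3.
  leading term x_1**2*x_2: no divisor's leading term divides it; move -7*x_1**2*x_2 to the remainder.
  leading term x_1: no divisor's leading term divides it; move 3*x_1 to the remainder.
  leading term x_2: no divisor's leading term divides it; move -5*x_2 to the remainder.
  leading term 1: no divisor's leading term divides it; move -3 to the remainder.
  remainder -7*x_1**2*x_2 + 3*x_1 - 5*x_2 - 3 ≠ 0; add k_3 = -7*x_1**2*x_2 + 3*x_1 - 5*x_2 - 3 to the basis.

S(h_1,k_3): lcm = x_1**2*x_2**4. S = -59/8*x_1**4*x_2 + x_1**3*x_2 + 3/7*x_1*x_2**3 - 5/7*x_2**4 + 3*x_1**3 - 5*x_1**2*x_2 - 3/7*x_2**3 - 3*x_1**2.
  leading term x_1**4*x_2: subtract (59/56*x_1**2)·k_3 from -59/8*x_1**4*x_2 + x_1**3*x_2 + 3/7*x_1*x_2**3 - 5/7*x_2**4 + 3*x_1**3 - 5*x_1**2*x_2 - 3/7*x_2**3 - 3*x_1**2 → x_1**3*x_2 + 3/7*x_1*x_2**3 - 5/7*x_2**4 - 9/56*x_1**3 + 15/56*x_1**2*x_2 - 3/7*x_2**3 + 9/56*x_1**2
  leading term x_1**3*x_2: subtract (-1/7*x_1)·k_3 from x_1**3*x_2 + 3/7*x_1*x_2**3 - 5/7*x_2**4 - 9/56*x_1**3 + 15/56*x_1**2*x_2 - 3/7*x_2**3 + 9/56*x_1**2 → 3/7*x_1*x_2**3 - 5/7*x_2**4 - 9/56*x_1**3 + 15/56*x_1**2*x_2 - 3/7*x_2**3 + 33/56*x_1**2 - 5/7*x_1*x_2 - 3/7*x_1
  leading term x_1*x_2**3: no divisor's leading term divides it; move 3/7*x_1*x_2**3 to the remainder.
  leading term x_2**4: subtract (5/28)·h_1 from -5/7*x_2**4 - 9/56*x_1**3 + 15/56*x_1**2*x_2 - 3/7*x_2**3 + 33/56*x_1**2 - 5/7*x_1*x_2 - 3/7*x_1 → -9/56*x_1**3 - 5*x_1**2*x_2 - 3/7*x_2**3 + 33/56*x_1**2 + 12/7*x_1 - 25/7*x_2 - 15/7
  leading term x_1**3: no divisor's leading term divides it; move -9/56*x_1**3 to the remainder.
  leading term x_1**2*x_2: subtract (5/7)·k_3 from -5*x_1**2*x_2 - 3/7*x_2**3 + 33/56*x_1**2 + 12/7*x_1 - 25/7*x_2 - 15/7 → -3/7*x_2**3 + 33/56*x_1**2 - 3/7*x_1
  leading term x_2**3: no divisor's leading term divides it; move -3/7*x_2**3 to the remainder.
  leading term x_1**2: no divisor's leading term divides it; move 33/56*x_1**2 to the remainder.
  leading term x_1: no divisor's leading term divides it; move -3/7*x_1 to the remainder.
  remainder 3/7*x_1*x_2**3 - 9/56*x_1**3 - 3/7*x_2**3 + 33/56*x_1**2 - 3/7*x_1 ≠ 0; add k_4 = 3/7*x_1*x_2**3 - 9/56*x_1**3 - 3/7*x_2**3 + 33/56*x_1**2 - 3/7*x_1 to the basis.

S(k_3,k_4): lcm = x_1**2*x_2**3. S = 3/8*x_1**4 + x_1*x_2**3 - 11/8*x_1**3 - 3/7*x_1*x_2**2 + 5/7*x_2**3 + x_1**2 + 3/7*x_2**2.
  leading term x_1**4: no divisor's leading term divides it; move 3/8*x_1**4 to the remainder.
  leading term x_1*x_2**3: subtract (7/3)·k_4 from x_1*x_2**3 - 11/8*x_1**3 - 3/7*x_1*x_2**2 + 5/7*x_2**3 + x_1**2 + 3/7*x_2**2 → -x_1**3 - 3/7*x_1*x_2**2 + 12/7*x_2**3 - 3/8*x_1**2 + 3/7*x_2**2 + x_1
  leading term x_1**3: no divisor's leading term divides it; move -x_1**3 to the remainder.
  leading term x_1*x_2**2: no divisor's leading term divides it; move -3/7*x_1*x_2**2 to the remainder.
  leading term x_2**3: no divisor's leading term divides it; move 12/7*x_2**3 to the remainder.
  leading term x_1**2: no divisor's leading term divides it; move -3/8*x_1**2 to the remainder.
  leading term x_2**2: no divisor's leading term divides it; move 3/7*x_2**2 to the remainder.
  leading term x_1: no divisor's leading term divides it; move x_1 to the remainder.
  remainder 3/8*x_1**4 - x_1**3 - 3/7*x_1*x_2**2 + 12/7*x_2**3 - 3/8*x_1**2 + 3/7*x_2**2 + x_1 ≠ 0; add k_5 = 3/8*x_1**4 - x_1**3 - 3/7*x_1*x_2**2 + 12/7*x_2**3 - 3/8*x_1**2 + 3/7*x_2**2 + x_1 to the basis.

The other S-polynomials (S(h_2,k_3), S(h_1,k_4), S(h_2,k_4), S(h_1,k_5), S(h_2,k_5), S(k_3,k_5), S(k_4,k_5)) all reduce to 0 modulo the current basis, so we have a Gröbner basis.
Inter-reduce: drop elements whose leading term is divisible by another's, tail-reduce, and make monic.
Reduced Gröbner basis: {x_1**4 - 8/3*x_1**3 - 8/7*x_1*x_2**2 + 32/7*x_2**3 - x_1**2 + 8/7*x_2**2 + 8/3*x_1, x_1*x_2**3 - 3/8*x_1**3 - x_2**3 + 11/8*x_1**2 - x_1, x_2**4 + x_1*x_2 - 9/56*x_1 + 15/56*x_2 + 9/56, x_1**2*x_2 - 3/7*x_1 + 5/7*x_2 + 3/7}.

These coincide, so the ideals are equal.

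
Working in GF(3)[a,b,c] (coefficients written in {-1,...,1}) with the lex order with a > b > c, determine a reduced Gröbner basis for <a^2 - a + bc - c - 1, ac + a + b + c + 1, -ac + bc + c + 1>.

G = {a - b + c^2 - c + 1, b^2 + b, bc - b - c^2 + 1, c^3 - c^2 - c + 1}

f_1 = a^2 - a + bc - c - 1, LT = a^2.
f_2 = ac + a + b + c + 1, LT = ac.
f_3 = -ac + bc + c + 1, LT = ac.

S(f_1,f_2): lcm = a^2c. S = -a^2 - ab + ac - a + bc^2 - c^2 - c.
  leading term a^2: subtract (-1)·f_1 from -a^2 - ab + ac - a + bc^2 - c^2 - c → -ab + ac + a + bc^2 + bc - c^2 + c - 1
  leading term ab: no divisor's leading term divides it; move -ab to the remainder.
  leading term ac: subtract (1)·f_2 from ac + a + bc^2 + bc - c^2 + c - 1 → bc^2 + bc - b - c^2 + 1
  leading term bc^2: no divisor's leading term divides it; move bc^2 to the remainder.
  leading term bc: no divisor's leading term divides it; move bc to the remainder.
  leading term b: no divisor's leading term divides it; move -b to the remainder.
  leading term c^2: no divisor's leading term divides it; move -c^2 to the remainder.
  leading term 1: no divisor's leading term divides it; move 1 to the remainder.
  remainder -ab + bc^2 + bc - b - c^2 + 1 ≠ 0; add g_4 = -ab + bc^2 + bc - b - c^2 + 1 to the basis.

S(f_1,f_3): lcm = a^2c. S = abc + a + bc^2 - c^2 - c.
  leading term abc: subtract (b)·f_2 from abc + a + bc^2 - c^2 - c → -ab + a - b^2 + bc^2 - bc - b - c^2 - c
  leading term ab: subtract (1)·g_4 from -ab + a - b^2 + bc^2 - bc - b - c^2 - c → a - b^2 + bc - c - 1
  leading term a: no divisor's leading term divides it; move a to the remainder.
  leading term b^2: no divisor's leading term divides it; move -b^2 to the remainder.
  leading term bc: no divisor's leading term divides it; move bc to the remainder.
  leading term c: no divisor's leading term divides it; move -c to the remainder.
  leading term 1: no divisor's leading term divides it; move -1 to the remainder.
  remainder a - b^2 + bc - c - 1 ≠ 0; add g_5 = a - b^2 + bc - c - 1 to the basis.

S(f_2,f_3): lcm = ac. S = a + bc + b - c - 1.
  leading term a: subtract (1)·g_5 from a + bc + b - c - 1 → b^2 + b
  leading term b^2: no divisor's leading term divides it; move b^2 to the remainder.
  leading term b: no divisor's leading term divides it; move b to the remainder.
  remainder b^2 + b ≠ 0; add g_6 = b^2 + b to the basis.

S(f_2,g_4): lcm = abc. S = ab + b^2 + bc^3 + bc^2 + b - c^3 + c.
  leading term ab: subtract (-1)·g_4 from ab + b^2 + bc^3 + bc^2 + b - c^3 + c → b^2 + bc^3 - bc^2 + bc - c^3 - c^2 + c + 1
  leading term b^2: subtract (1)·g_6 from b^2 + bc^3 - bc^2 + bc - c^3 - c^2 + c + 1 → bc^3 - bc^2 + bc - b - c^3 - c^2 + c + 1
  leading term bc^3: no divisor's leading term divides it; move bc^3 to the remainder.
  leading term bc^2: no divisor's leading term divides it; move -bc^2 to the remainder.
  leading term bc: no divisor's leading term divides it; move bc to the remainder.
  leading term b: no divisor's leading term divides it; move -b to the remainder.
  leading term c^3: no divisor's leading term divides it; move -c^3 to the remainder.
  leading term c^2: no divisor's leading term divides it; move -c^2 to the remainder.
  leading term c: no divisor's leading term divides it; move c to the remainder.
  leading term 1: no divisor's leading term divides it; move 1 to the remainder.
  remainder bc^3 - bc^2 + bc - b - c^3 - c^2 + c + 1 ≠ 0; add g_7 = bc^3 - bc^2 + bc - b - c^3 - c^2 + c + 1 to the basis.

S(f_3,g_4): lcm = abc. S = -b^2c + bc^3 + bc^2 + bc - b - c^3 + c.
  leading term b^2c: subtract (-c)·g_6 from -b^2c + bc^3 + bc^2 + bc - b - c^3 + c → bc^3 + bc^2 - bc - b - c^3 + c
  leading term bc^3: subtract (1)·g_7 from bc^3 + bc^2 - bc - b - c^3 + c → -bc^2 + bc + c^2 - 1
  leading term bc^2: no divisor's leading term divides it; move -bc^2 to the remainder.
  leading term bc: no divisor's leading term divides it; move bc to the remainder.
  leading term c^2: no divisor's leading term divides it; move c^2 to the remainder.
  leading term 1: no divisor's leading term divides it; move -1 to the remainder.
  remainder -bc^2 + bc + c^2 - 1 ≠ 0; add g_8 = -bc^2 + bc + c^2 - 1 to the basis.

S(f_1,g_5): lcm = a^2. S = ab^2 - abc + ac + bc - c - 1.
  leading term ab^2: subtract (-b)·g_4 from ab^2 - abc + ac + bc - c - 1 → -abc + ac + b^2c^2 + b^2c - b^2 - bc^2 + bc + b - c - 1
  leading term abc: subtract (-b)·f_2 from -abc + ac + b^2c^2 + b^2c - b^2 - bc^2 + bc + b - c - 1 → ab + ac + b^2c^2 + b^2c - bc^2 - bc - b - c - 1
  leading term ab: subtract (-1)·g_4 from ab + ac + b^2c^2 + b^2c - bc^2 - bc - b - c - 1 → ac + b^2c^2 + b^2c + b - c^2 - c
  leading term ac: subtract (1)·f_2 from ac + b^2c^2 + b^2c + b - c^2 - c → -a + b^2c^2 + b^2c - c^2 + c - 1
  leading term a: subtract (-1)·g_5 from -a + b^2c^2 + b^2c - c^2 + c - 1 → b^2c^2 + b^2c - b^2 + bc - c^2 + 1
  leading term b^2c^2: subtract (c^2)·g_6 from b^2c^2 + b^2c - b^2 + bc - c^2 + 1 → b^2c - b^2 - bc^2 + bc - c^2 + 1
  leading term b^2c: subtract (c)·g_6 from b^2c - b^2 - bc^2 + bc - c^2 + 1 → -b^2 - bc^2 - c^2 + 1
  leading term b^2: subtract (-1)·g_6 from -b^2 - bc^2 - c^2 + 1 → -bc^2 + b - c^2 + 1
  leading term bc^2: subtract (1)·g_8 from -bc^2 + b - c^2 + 1 → -bc + b + c^2 - 1
  leading term bc: no divisor's leading term divides it; move -bc to the remainder.
  leading term b: no divisor's leading term divides it; move b to the remainder.
  leading term c^2: no divisor's leading term divides it; move c^2 to the remainder.
  leading term 1: no divisor's leading term divides it; move -1 to the remainder.
  remainder -bc + b + c^2 - 1 ≠ 0; add g_9 = -bc + b + c^2 - 1 to the basis.

S(f_3,g_7): lcm = abc^3. S = abc^2 - abc + ab + ac^3 + ac^2 - ac - a - b^2c^3 - bc^3 - bc^2.
  leading term abc^2: subtract (bc)·f_2 from abc^2 - abc + ab + ac^3 + ac^2 - ac - a - b^2c^3 - bc^3 - bc^2 → abc + ab + ac^3 + ac^2 - ac - a - b^2c^3 - b^2c - bc^3 + bc^2 - bc
  leading term abc: subtract (b)·f_2 from abc + ab + ac^3 + ac^2 - ac - a - b^2c^3 - b^2c - bc^3 + bc^2 - bc → ac^3 + ac^2 - ac - a - b^2c^3 - b^2c - b^2 - bc^3 + bc^2 + bc - b
  leading term ac^3: subtract (c^2)·f_2 from ac^3 + ac^2 - ac - a - b^2c^3 - b^2c - b^2 - bc^3 + bc^2 + bc - b → -ac - a - b^2c^3 - b^2c - b^2 - bc^3 + bc - b - c^3 - c^2
  leading term ac: subtract (-1)·f_2 from -ac - a - b^2c^3 - b^2c - b^2 - bc^3 + bc - b - c^3 - c^2 → -b^2c^3 - b^2c - b^2 - bc^3 + bc - c^3 - c^2 + c + 1
  leading term b^2c^3: subtract (-c^3)·g_6 from -b^2c^3 - b^2c - b^2 - bc^3 + bc - c^3 - c^2 + c + 1 → -b^2c - b^2 + bc - c^3 - c^2 + c + 1
  leading term b^2c: subtract (-c)·g_6 from -b^2c - b^2 + bc - c^3 - c^2 + c + 1 → -b^2 - bc - c^3 - c^2 + c + 1
  leading term b^2: subtract (-1)·g_6 from -b^2 - bc - c^3 - c^2 + c + 1 → -bc + b - c^3 - c^2 + c + 1
  leading term bc: subtract (1)·g_9 from -bc + b - c^3 - c^2 + c + 1 → -c^3 + c^2 + c - 1
  leading term c^3: no divisor's leading term divides it; move -c^3 to the remainder.
  leading term c^2: no divisor's leading term divides it; move c^2 to the remainder.
  leading term c: no divisor's leading term divides it; move c to the remainder.
  leading term 1: no divisor's leading term divides it; move -1 to the remainder.
  remainder -c^3 + c^2 + c - 1 ≠ 0; add g_10 = -c^3 + c^2 + c - 1 to the basis.

The other S-polynomials (S(f_1,g_4), S(f_2,g_5), S(f_3,g_5), S(g_4,g_5), S(f_1,g_6), S(f_2,g_6), S(f_3,g_6), S(g_4,g_6), S(g_5,g_6), S(f_1,g_7), S(f_2,g_7), S(g_4,g_7), S(g_5,g_7), S(g_6,g_7), S(f_1,g_8), S(f_2,g_8), S(f_3,g_8), S(g_4,g_8), S(g_5,g_8), S(g_6,g_8), S(g_7,g_8), S(f_1,g_9), S(f_2,g_9), S(f_3,g_9), S(g_4,g_9), S(g_5,g_9), S(g_6,g_9), S(g_7,g_9), S(g_8,g_9), S(f_1,g_10), S(f_2,g_10), S(f_3,g_10), S(g_4,g_10), S(g_5,g_10), S(g_6,g_10), S(g_7,g_10), S(g_8,g_10), S(g_9,g_10)) all reduce to 0 modulo the current basis, so we have a Gröbner basis.
Inter-reduce: drop elements whose leading term is divisible by another's, tail-reduce, and make monic.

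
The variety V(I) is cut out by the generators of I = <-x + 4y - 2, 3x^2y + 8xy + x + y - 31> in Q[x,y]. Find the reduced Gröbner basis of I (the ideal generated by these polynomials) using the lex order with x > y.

f_1 = -x + 4y - 2, LT = x.
f_2 = 3x^2y + 8xy + x + y - 31, LT = x^2y.

S(f_1,f_2): lcm = x^2y. S = -4xy^2 - 2/3xy - 1/3x - 1/3y + 31/3.
  leading term xy^2: subtract (4y^2)·f_1 from -4xy^2 - 2/3xy - 1/3x - 1/3y + 31/3 → -2/3xy - 1/3x - 16y^3 + 8y^2 - 1/3y + 31/3
  leading term xy: subtract (2/3y)·f_1 from -2/3xy - 1/3x - 16y^3 + 8y^2 - 1/3y + 31/3 → -1/3x - 16y^3 + 16/3y^2 + y + 31/3
  leading term x: subtract (1/3)·f_1 from -1/3x - 16y^3 + 16/3y^2 + y + 31/3 → -16y^3 + 16/3y^2 - 1/3y + 11
  leading term y^3: no divisor's leading term divides it; move -16y^3 to the remainder.
  leading term y^2: no divisor's leading term divides it; move 16/3y^2 to the remainder.
  leading term y: no divisor's leading term divides it; move -1/3y to the remainder.
  leading term 1: no divisor's leading term divides it; move 11 to the remainder.
  remainder -16y^3 + 16/3y^2 - 1/3y + 11 ≠ 0; add g_3 = -16y^3 + 16/3y^2 - 1/3y + 11 to the basis.

The other S-polynomials (S(f_1,g_3), S(f_2,g_3)) all reduce to 0 modulo the current basis, so we have a Gröbner basis.
Inter-reduce: drop elements whose leading term is divisible by another's, tail-reduce, and make monic.

G = {x - 4y + 2, y^3 - 1/3y^2 + 1/48y - 11/16}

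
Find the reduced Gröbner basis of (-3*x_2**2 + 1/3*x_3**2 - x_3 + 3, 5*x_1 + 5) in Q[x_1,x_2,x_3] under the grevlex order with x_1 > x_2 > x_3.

f_1 = -3*x_2**2 + 1/3*x_3**2 - x_3 + 3, LT = x_2**2.
f_2 = 5*x_1 + 5, LT = x_1.

The S-polynomials (S(f_1,f_2)) all reduce to 0 modulo the current basis, so we have a Gröbner basis.

G = {x_2**2 - 1/9*x_3**2 + 1/3*x_3 - 1, x_1 + 1}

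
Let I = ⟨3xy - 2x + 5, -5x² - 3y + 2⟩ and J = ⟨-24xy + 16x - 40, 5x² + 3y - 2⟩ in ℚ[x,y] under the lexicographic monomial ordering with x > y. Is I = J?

Yes, the ideals are equal.

Equality of ideals is decidable: compute both reduced Gröbner bases (unique for the ordering) and check whether they agree.
Buchberger on the first generating set:
f_1 = 3xy - 2x + 5, LT = xy.
f_2 = -5x² - 3y + 2, LT = x².

S(f_1,f_2): lcm = x²y. S = -⅔x² + 5/3x - ⅗y² + ⅖y.
  reduce S modulo (f_1, f_2):
  remainder 5/3x - ⅗y² + ⅘y - 4/15 ≠ 0; add g_3 = 5/3x - ⅗y² + ⅘y - 4/15 to the basis.

S(f_1,g_3): lcm = xy. S = -⅔x + 9/25y³ - 12/25y² + 4/25y + 5/3.
  reduce S modulo (f_1, f_2, g_3):
  remainder 9/25y³ - 18/25y² + 12/25y + 39/25 ≠ 0; add g_4 = 9/25y³ - 18/25y² + 12/25y + 39/25 to the basis.

The other S-polynomials (S(f_2,g_3), S(f_1,g_4), S(f_2,g_4), S(g_3,g_4)) all reduce to 0 modulo the current basis, so we have a Gröbner basis.
Inter-reduce: drop elements whose leading term is divisible by another's, tail-reduce, and make monic.
Reduced Gröbner basis: {x - 9/25y² + 12/25y - 4/25, y³ - 2y² + 4/3y + 13/3}.

Buchberger on the second generating set:
h_1 = -24xy + 16x - 40, LT = xy.
h_2 = 5x² + 3y - 2, LT = x².

S(h_1,h_2): lcm = x²y. S = -⅔x² + 5/3x - ⅗y² + ⅖y.
  reduce S modulo (h_1, h_2):
  remainder 5/3x - ⅗y² + ⅘y - 4/15 ≠ 0; add k_3 = 5/3x - ⅗y² + ⅘y - 4/15 to the basis.

S(h_1,k_3): lcm = xy. S = -⅔x + 9/25y³ - 12/25y² + 4/25y + 5/3.
  reduce S modulo (h_1, h_2, k_3):
  remainder 9/25y³ - 18/25y² + 12/25y + 39/25 ≠ 0; add k_4 = 9/25y³ - 18/25y² + 12/25y + 39/25 to the basis.

The other S-polynomials (S(h_2,k_3), S(h_1,k_4), S(h_2,k_4), S(k_3,k_4)) all reduce to 0 modulo the current basis, so we have a Gröbner basis.
Inter-reduce: drop elements whose leading term is divisible by another's, tail-reduce, and make monic.
Reduced Gröbner basis: {x - 9/25y² + 12/25y - 4/25, y³ - 2y² + 4/3y + 13/3}.

These coincide, so the ideals are equal.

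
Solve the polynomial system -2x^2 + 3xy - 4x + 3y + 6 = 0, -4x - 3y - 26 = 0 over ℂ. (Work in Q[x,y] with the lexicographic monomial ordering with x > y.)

{(-2/3, -70/9), (-5, -2)}

Compute a lex Gröbner basis by Buchberger's algorithm.
f_1 = -2x^2 + 3xy - 4x + 3y + 6, LT = x^2.
f_2 = -4x - 3y - 26, LT = x.

S(f_1,f_2): lcm = x^2. S = -9/4xy - 9/2x - 3/2y - 3.
  leading term xy: subtract (9/16y)·f_2 from -9/4xy - 9/2x - 3/2y - 3 → -9/2x + 27/16y^2 + 105/8y - 3
  leading term x: subtract (9/8)·f_2 from -9/2x + 27/16y^2 + 105/8y - 3 → 27/16y^2 + 33/2y + 105/4
  leading term y^2: no divisor's leading term divides it; move 27/16y^2 to the remainder.
  leading term y: no divisor's leading term divides it; move 33/2y to the remainder.
  leading term 1: no divisor's leading term divides it; move 105/4 to the remainder.
  remainder 27/16y^2 + 33/2y + 105/4 ≠ 0; add h_3 = 27/16y^2 + 33/2y + 105/4 to the basis.

S(f_1,h_3): leading monomials are coprime, so the S-polynomial reduces to 0 (Buchberger's first criterion).
S(f_2,h_3): leading monomials are coprime, so the S-polynomial reduces to 0 (Buchberger's first criterion).
Every S-polynomial of the final basis reduces to 0, so we have a Gröbner basis.
Inter-reduce: drop elements whose leading term is divisible by another's, tail-reduce, and make monic.
Reduced Gröbner basis: {x + 3/4y + 13/2, y^2 + 88/9y + 140/9}.

A lex Gröbner basis eliminates variables successively. Here y^2 + 88/9y + 140/9 depends only on y, with roots {-70/9, -2}; lifting each root through the earlier basis elements recovers the full solutions.
  y = -70/9: the earlier basis element becomes x + 2/3 = 0, giving x = -2/3 — point (-2/3, -70/9).
  y = -2: the earlier basis element becomes x + 5 = 0, giving x = -5 — point (-5, -2).
Substituting each solution back into the original system confirms all equations vanish.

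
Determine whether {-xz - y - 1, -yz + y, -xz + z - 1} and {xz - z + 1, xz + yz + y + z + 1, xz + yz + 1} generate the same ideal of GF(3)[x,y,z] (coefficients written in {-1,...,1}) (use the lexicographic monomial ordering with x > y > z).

Since reduced Gröbner bases are canonical representatives of ideals under a given ordering, it suffices to compute and compare them.
Buchberger on the first generating set:
f_1 = -xz - y - 1, LT = xz.
f_2 = -yz + y, LT = yz.
f_3 = -xz + z - 1, LT = xz.

S(f_1,f_2): lcm = xyz. S = xy + y^2 + y.
  reduce S modulo (f_1, f_2, f_3):
  remainder xy + y^2 + y ≠ 0; add g_4 = xy + y^2 + y to the basis.

S(f_1,f_3): lcm = xz. S = y + z.
  reduce S modulo (f_1, f_2, f_3, g_4):
  remainder y + z ≠ 0; add g_5 = y + z to the basis.

S(f_2,g_5): lcm = yz. S = -y - z^2.
  reduce S modulo (f_1, f_2, f_3, g_4, g_5):
  remainder -z^2 + z ≠ 0; add g_6 = -z^2 + z to the basis.

S(g_4,g_5): lcm = xy. S = -xz + y^2 + y.
  reduce S modulo (f_1, f_2, f_3, g_4, g_5, g_6):
  remainder -z + 1 ≠ 0; add g_7 = -z + 1 to the basis.

S(f_1,g_7): lcm = xz. S = x + y + 1.
  reduce S modulo (f_1, f_2, f_3, g_4, g_5, g_6, g_7):
  remainder x ≠ 0; add g_8 = x to the basis.

The other S-polynomials (S(f_2,f_3), S(f_1,g_4), S(f_2,g_4), S(f_3,g_4), S(f_1,g_5), S(f_3,g_5), S(f_1,g_6), S(f_2,g_6), S(f_3,g_6), S(g_4,g_6), S(g_5,g_6), S(f_2,g_7), S(f_3,g_7), S(g_4,g_7), S(g_5,g_7), S(g_6,g_7), S(f_1,g_8), S(f_2,g_8), S(f_3,g_8), S(g_4,g_8), S(g_5,g_8), S(g_6,g_8), S(g_7,g_8)) all reduce to 0 modulo the current basis, so we have a Gröbner basis.
Inter-reduce: drop elements whose leading term is divisible by another's, tail-reduce, and make monic.
Reduced Gröbner basis: {x, y + 1, z - 1}.

Buchberger on the second generating set:
h_1 = xz - z + 1, LT = xz.
h_2 = xz + yz + y + z + 1, LT = xz.
h_3 = xz + yz + 1, LT = xz.

S(h_1,h_2): lcm = xz. S = -yz - y + z.
  reduce S modulo (h_1, h_2, h_3):
  remainder -yz - y + z ≠ 0; add k_4 = -yz - y + z to the basis.

S(h_1,h_3): lcm = xz. S = -yz - z.
  reduce S modulo (h_1, h_2, h_3, k_4):
  remainder y + z ≠ 0; add k_5 = y + z to the basis.

S(h_1,k_4): lcm = xyz. S = -xy + xz - yz + y.
  reduce S modulo (h_1, h_2, h_3, k_4, k_5):
  remainder -z + 1 ≠ 0; add k_6 = -z + 1 to the basis.

S(h_1,k_6): lcm = xz. S = x - z + 1.
  reduce S modulo (h_1, h_2, h_3, k_4, k_5, k_6):
  remainder x ≠ 0; add k_7 = x to the basis.

The other S-polynomials (S(h_2,h_3), S(h_2,k_4), S(h_3,k_4), S(h_1,k_5), S(h_2,k_5), S(h_3,k_5), S(k_4,k_5), S(h_2,k_6), S(h_3,k_6), S(k_4,k_6), S(k_5,k_6), S(h_1,k_7), S(h_2,k_7), S(h_3,k_7), S(k_4,k_7), S(k_5,k_7), S(k_6,k_7)) all reduce to 0 modulo the current basis, so we have a Gröbner basis.
Inter-reduce: drop elements whose leading term is divisible by another's, tail-reduce, and make monic.
Reduced Gröbner basis: {x, y + 1, z - 1}.

These coincide, so the ideals are equal.

Yes, the ideals are equal.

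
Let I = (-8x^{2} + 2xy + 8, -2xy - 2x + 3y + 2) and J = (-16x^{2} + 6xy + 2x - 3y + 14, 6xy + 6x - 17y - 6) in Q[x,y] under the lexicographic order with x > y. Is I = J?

Equality of ideals is decidable: compute both reduced Gröbner bases (unique for the ordering) and check whether they agree.
Buchberger on the first generating set:
f_1 = -8x^{2} + 2xy + 8, LT = x^{2}.
f_2 = -2xy - 2x + 3y + 2, LT = xy.

S(f_1,f_2): lcm = x^{2}y. S = -x^{2} - \tfrac{1}{4}xy^{2} + \tfrac{3}{2}xy + x - y.
  leading term x^{2}: subtract (\tfrac{1}{8})·f_1 from -x^{2} - \tfrac{1}{4}xy^{2} + \tfrac{3}{2}xy + x - y → -\tfrac{1}{4}xy^{2} + \tfrac{5}{4}xy + x - y - 1
  leading term xy^{2}: subtract (\tfrac{1}{8}y)·f_2 from -\tfrac{1}{4}xy^{2} + \tfrac{5}{4}xy + x - y - 1 → \tfrac{3}{2}xy + x - \tfrac{3}{8}y^{2} - \tfrac{5}{4}y - 1
  leading term xy: subtract (-\tfrac{3}{4})·f_2 from \tfrac{3}{2}xy + x - \tfrac{3}{8}y^{2} - \tfrac{5}{4}y - 1 → -\tfrac{1}{2}x - \tfrac{3}{8}y^{2} + y + \tfrac{1}{2}
  leading term x: no divisor's leading term divides it; move -\tfrac{1}{2}x to the remainder.
  leading term y^{2}: no divisor's leading term divides it; move -\tfrac{3}{8}y^{2} to the remainder.
  leading term y: no divisor's leading term divides it; move y to the remainder.
  leading term 1: no divisor's leading term divides it; move \tfrac{1}{2} to the remainder.
  remainder -\tfrac{1}{2}x - \tfrac{3}{8}y^{2} + y + \tfrac{1}{2} ≠ 0; add g_3 = -\tfrac{1}{2}x - \tfrac{3}{8}y^{2} + y + \tfrac{1}{2} to the basis.

S(f_2,g_3): lcm = xy. S = x - \tfrac{3}{4}y^{3} + 2y^{2} - \tfrac{1}{2}y - 1.
  leading term x: subtract (-2)·g_3 from x - \tfrac{3}{4}y^{3} + 2y^{2} - \tfrac{1}{2}y - 1 → -\tfrac{3}{4}y^{3} + \tfrac{5}{4}y^{2} + \tfrac{3}{2}y
  leading term y^{3}: no divisor's leading term divides it; move -\tfrac{3}{4}y^{3} to the remainder.
  leading term y^{2}: no divisor's leading term divides it; move \tfrac{5}{4}y^{2} to the remainder.
  leading term y: no divisor's leading term divides it; move \tfrac{3}{2}y to the remainder.
  remainder -\tfrac{3}{4}y^{3} + \tfrac{5}{4}y^{2} + \tfrac{3}{2}y ≠ 0; add g_4 = -\tfrac{3}{4}y^{3} + \tfrac{5}{4}y^{2} + \tfrac{3}{2}y to the basis.

The other S-polynomials (S(f_1,g_3), S(f_1,g_4), S(f_2,g_4), S(g_3,g_4)) all reduce to 0 modulo the current basis, so we have a Gröbner basis.
Inter-reduce: drop elements whose leading term is divisible by another's, tail-reduce, and make monic.
Reduced Gröbner basis: {x + \tfrac{3}{4}y^{2} - 2y - 1, y^{3} - \tfrac{5}{3}y^{2} - 2y}.

Buchberger on the second generating set:
h_1 = -16x^{2} + 6xy + 2x - 3y + 14, LT = x^{2}.
h_2 = 6xy + 6x - 17y - 6, LT = xy.

S(h_1,h_2): lcm = x^{2}y. S = -x^{2} - \tfrac{3}{8}xy^{2} + \tfrac{65}{24}xy + x + \tfrac{3}{16}y^{2} - \tfrac{7}{8}y.
  leading term x^{2}: subtract (\tfrac{1}{16})·h_1 from -x^{2} - \tfrac{3}{8}xy^{2} + \tfrac{65}{24}xy + x + \tfrac{3}{16}y^{2} - \tfrac{7}{8}y → -\tfrac{3}{8}xy^{2} + \tfrac{7}{3}xy + \tfrac{7}{8}x + \tfrac{3}{16}y^{2} - \tfrac{11}{16}y - \tfrac{7}{8}
  leading term xy^{2}: subtract (-\tfrac{1}{16}y)·h_2 from -\tfrac{3}{8}xy^{2} + \tfrac{7}{3}xy + \tfrac{7}{8}x + \tfrac{3}{16}y^{2} - \tfrac{11}{16}y - \tfrac{7}{8} → \tfrac{65}{24}xy + \tfrac{7}{8}x - \tfrac{7}{8}y^{2} - \tfrac{17}{16}y - \tfrac{7}{8}
  leading term xy: subtract (\tfrac{65}{144})·h_2 from \tfrac{65}{24}xy + \tfrac{7}{8}x - \tfrac{7}{8}y^{2} - \tfrac{17}{16}y - \tfrac{7}{8} → -\tfrac{11}{6}x - \tfrac{7}{8}y^{2} + \tfrac{119}{18}y + \tfrac{11}{6}
  leading term x: no divisor's leading term divides it; move -\tfrac{11}{6}x to the remainder.
  leading term y^{2}: no divisor's leading term divides it; move -\tfrac{7}{8}y^{2} to the remainder.
  leading term y: no divisor's leading term divides it; move \tfrac{119}{18}y to the remainder.
  leading term 1: no divisor's leading term divides it; move \tfrac{11}{6} to the remainder.
  remainder -\tfrac{11}{6}x - \tfrac{7}{8}y^{2} + \tfrac{119}{18}y + \tfrac{11}{6} ≠ 0; add k_3 = -\tfrac{11}{6}x - \tfrac{7}{8}y^{2} + \tfrac{119}{18}y + \tfrac{11}{6} to the basis.

S(h_2,k_3): lcm = xy. S = x - \tfrac{21}{44}y^{3} + \tfrac{119}{33}y^{2} - \tfrac{11}{6}y - 1.
  leading term x: subtract (-\tfrac{6}{11})·k_3 from x - \tfrac{21}{44}y^{3} + \tfrac{119}{33}y^{2} - \tfrac{11}{6}y - 1 → -\tfrac{21}{44}y^{3} + \tfrac{413}{132}y^{2} + \tfrac{39}{22}y
  leading term y^{3}: no divisor's leading term divides it; move -\tfrac{21}{44}y^{3} to the remainder.
  leading term y^{2}: no divisor's leading term divides it; move \tfrac{413}{132}y^{2} to the remainder.
  leading term y: no divisor's leading term divides it; move \tfrac{39}{22}y to the remainder.
  remainder -\tfrac{21}{44}y^{3} + \tfrac{413}{132}y^{2} + \tfrac{39}{22}y ≠ 0; add k_4 = -\tfrac{21}{44}y^{3} + \tfrac{413}{132}y^{2} + \tfrac{39}{22}y to the basis.

The other S-polynomials (S(h_1,k_3), S(h_1,k_4), S(h_2,k_4), S(k_3,k_4)) all reduce to 0 modulo the current basis, so we have a Gröbner basis.
Inter-reduce: drop elements whose leading term is divisible by another's, tail-reduce, and make monic.
Reduced Gröbner basis: {x + \tfrac{21}{44}y^{2} - \tfrac{119}{33}y - 1, y^{3} - \tfrac{59}{9}y^{2} - \tfrac{26}{7}y}.

Since the reduced bases disagree, the two ideals are not the same.

No, the ideals differ.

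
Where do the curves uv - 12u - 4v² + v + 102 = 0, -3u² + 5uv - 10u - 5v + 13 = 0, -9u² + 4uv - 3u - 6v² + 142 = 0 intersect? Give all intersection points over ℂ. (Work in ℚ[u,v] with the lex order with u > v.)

{(1, 5)}

Compute a lex Gröbner basis by Buchberger's algorithm.
f_1 = uv - 12u - 4v² + v + 102, LT = uv.
f_2 = -3u² + 5uv - 10u - 5v + 13, LT = u².
f_3 = -9u² + 4uv - 3u - 6v² + 142, LT = u².

S(f_1,f_2): lcm = u²v. S = -12u² - 7/3uv² - 7/3uv + 102u - 5/3v² + 13/3v.
  leading term u²: subtract (4)·f_2 from -12u² - 7/3uv² - 7/3uv + 102u - 5/3v² + 13/3v → -7/3uv² - 67/3uv + 142u - 5/3v² + 73/3v - 52
  leading term uv²: subtract (-7/3v)·f_1 from -7/3uv² - 67/3uv + 142u - 5/3v² + 73/3v - 52 → -151/3uv + 142u - 28/3v³ + ⅔v² + 787/3v - 52
  leading term uv: subtract (-151/3)·f_1 from -151/3uv + 142u - 28/3v³ + ⅔v² + 787/3v - 52 → -462u - 28/3v³ - 602/3v² + 938/3v + 5082
  leading term u: no divisor's leading term divides it; move -462u to the remainder.
  leading term v³: no divisor's leading term divides it; move -28/3v³ to the remainder.
  leading term v²: no divisor's leading term divides it; move -602/3v² to the remainder.
  leading term v: no divisor's leading term divides it; move 938/3v to the remainder.
  leading term 1: no divisor's leading term divides it; move 5082 to the remainder.
  remainder -462u - 28/3v³ - 602/3v² + 938/3v + 5082 ≠ 0; add h_4 = -462u - 28/3v³ - 602/3v² + 938/3v + 5082 to the basis.

S(f_1,f_3): lcm = u²v. S = -12u² - 32/9uv² + ⅔uv + 102u - ⅔v³ + 142/9v.
  leading term u²: subtract (4)·f_2 from -12u² - 32/9uv² + ⅔uv + 102u - ⅔v³ + 142/9v → -32/9uv² - 58/3uv + 142u - ⅔v³ + 322/9v - 52
  leading term uv²: subtract (-32/9v)·f_1 from -32/9uv² - 58/3uv + 142u - ⅔v³ + 322/9v - 52 → -62uv + 142u - 134/9v³ + 32/9v² + 3586/9v - 52
  leading term uv: subtract (-62)·f_1 from -62uv + 142u - 134/9v³ + 32/9v² + 3586/9v - 52 → -602u - 134/9v³ - 2200/9v² + 4144/9v + 6272
  leading term u: subtract (43/33)·h_4 from -602u - 134/9v³ - 2200/9v² + 4144/9v + 6272 → -30/11v³ + 562/33v² + 1750/33v - 350
  leading term v³: no divisor's leading term divides it; move -30/11v³ to the remainder.
  leading term v²: no divisor's leading term divides it; move 562/33v² to the remainder.
  leading term v: no divisor's leading term divides it; move 1750/33v to the remainder.
  leading term 1: no divisor's leading term divides it; move -350 to the remainder.
  remainder -30/11v³ + 562/33v² + 1750/33v - 350 ≠ 0; add h_5 = -30/11v³ + 562/33v² + 1750/33v - 350 to the basis.

S(f_2,f_3): lcm = u². S = -11/9uv + 3u - ⅔v² + 5/3v + 103/9.
  leading term uv: subtract (-11/9)·f_1 from -11/9uv + 3u - ⅔v² + 5/3v + 103/9 → -35/3u - 50/9v² + 26/9v + 1225/9
  leading term u: subtract (5/198)·h_4 from -35/3u - 50/9v² + 26/9v + 1225/9 → 70/297v³ - 145/297v² - 1487/297v + 70/9
  leading term v³: subtract (-7/81)·h_5 from 70/297v³ - 145/297v² - 1487/297v + 70/9 → 239/243v² - 103/243v - 1820/81
  leading term v²: no divisor's leading term divides it; move 239/243v² to the remainder.
  leading term v: no divisor's leading term divides it; move -103/243v to the remainder.
  leading term 1: no divisor's leading term divides it; move -1820/81 to the remainder.
  remainder 239/243v² - 103/243v - 1820/81 ≠ 0; add h_6 = 239/243v² - 103/243v - 1820/81 to the basis.

S(f_1,h_4): lcm = uv. S = -12u - 2/99v⁴ - 43/99v³ - 329/99v² + 12v + 102.
  leading term u: subtract (2/77)·h_4 from -12u - 2/99v⁴ - 43/99v³ - 329/99v² + 12v + 102 → -2/99v⁴ - 19/99v³ + 17/9v² + 128/33v - 30
  leading term v⁴: subtract (1/135v)·h_5 from -2/99v⁴ - 19/99v³ + 17/9v² + 128/33v - 30 → -1417/4455v³ + 1333/891v² + 1922/297v - 30
  leading term v³: subtract (1417/12150)·h_5 from -1417/4455v³ + 1333/891v² + 1922/297v - 30 → -8932/18225v² + 209/729v + 2629/243
  leading term v²: subtract (-8932/17925)·h_6 from -8932/18225v² + 209/729v + 2629/243 → 451/5975v - 451/1195
  leading term v: no divisor's leading term divides it; move 451/5975v to the remainder.
  leading term 1: no divisor's leading term divides it; move -451/1195 to the remainder.
  remainder 451/5975v - 451/1195 ≠ 0; add h_7 = 451/5975v - 451/1195 to the basis.

The other S-polynomials (S(f_2,h_4), S(f_3,h_4), S(f_1,h_5), S(f_2,h_5), S(f_3,h_5), S(h_4,h_5), S(f_1,h_6), S(f_2,h_6), S(f_3,h_6), S(h_4,h_6), S(h_5,h_6), S(f_1,h_7), S(f_2,h_7), S(f_3,h_7), S(h_4,h_7), S(h_5,h_7), S(h_6,h_7)) all reduce to 0 modulo the current basis, so we have a Gröbner basis.
Inter-reduce: drop elements whose leading term is divisible by another's, tail-reduce, and make monic.
Reduced Gröbner basis: {u - 1, v - 5}.

The lex basis is triangular: the last element involves only v. Solving v - 5 = 0 gives v ∈ {5}; substituting each value into the earlier elements determines the remaining variables.
  v = 5: the earlier basis element becomes u - 1 = 0, giving u = 1 — point (1, 5).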